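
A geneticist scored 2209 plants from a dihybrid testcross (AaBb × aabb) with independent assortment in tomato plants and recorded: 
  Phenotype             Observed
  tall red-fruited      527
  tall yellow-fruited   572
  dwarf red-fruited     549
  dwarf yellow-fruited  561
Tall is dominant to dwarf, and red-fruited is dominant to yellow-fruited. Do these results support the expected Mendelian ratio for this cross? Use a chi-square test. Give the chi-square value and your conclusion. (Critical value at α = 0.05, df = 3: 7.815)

A dihybrid testcross with independent assortment gives a 1:1:1:1 ratio.
Total ratio parts = 4. Expected numbers out of 2209:
  tall red-fruited: 2209 × 1/4 = 552.25
  tall yellow-fruited: 2209 × 1/4 = 552.25
  dwarf red-fruited: 2209 × 1/4 = 552.25
  dwarf yellow-fruited: 2209 × 1/4 = 552.25
χ² = Σ (O − E)² / E
  tall red-fruited: (527 − 552.25)² / 552.25 = 1.1545
  tall yellow-fruited: (572 − 552.25)² / 552.25 = 0.7063
  dwarf red-fruited: (549 − 552.25)² / 552.25 = 0.0191
  dwarf yellow-fruited: (561 − 552.25)² / 552.25 = 0.1386
χ² = 1.1545 + 0.7063 + 0.0191 + 0.1386 = 2.0185 ≈ 2.019
Degrees of freedom = 4 − 1 = 3; critical value at α = 0.05 is 7.815.
Since 2.019 < 7.815, we fail to reject the null hypothesis — the data are consistent with the 1:1:1:1 ratio.

2.019; consistent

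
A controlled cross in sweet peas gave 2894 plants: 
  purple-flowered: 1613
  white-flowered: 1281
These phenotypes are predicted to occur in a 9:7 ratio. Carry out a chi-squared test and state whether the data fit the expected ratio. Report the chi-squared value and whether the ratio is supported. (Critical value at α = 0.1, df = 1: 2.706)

Under the 9:7 hypothesis (Σ ratio = 16, N = 2894):
  purple-flowered: 2894 × 9/16 = 1627.875
  white-flowered: 2894 × 7/16 = 1266.125
χ² = Σ (O − E)² / E
  purple-flowered: (1613 − 1627.875)² / 1627.875 = 0.1359
  white-flowered: (1281 − 1266.125)² / 1266.125 = 0.1748
χ² = 0.1359 + 0.1748 = 0.3107 ≈ 0.311
Degrees of freedom = 2 − 1 = 1; critical value at α = 0.1 is 2.706.
Since 0.311 < 2.706, we fail to reject the null hypothesis — the data are consistent with the 9:7 ratio.

0.311; consistent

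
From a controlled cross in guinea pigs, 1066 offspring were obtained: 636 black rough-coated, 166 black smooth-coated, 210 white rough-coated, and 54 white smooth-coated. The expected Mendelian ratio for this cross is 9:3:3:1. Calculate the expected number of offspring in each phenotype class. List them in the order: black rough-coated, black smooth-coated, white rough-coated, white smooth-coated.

599.625, 199.875, 199.875, 66.625

Under the 9:3:3:1 hypothesis (Σ ratio = 16, N = 1066):
  black rough-coated: 1066 × 9/16 = 599.625
  black smooth-coated: 1066 × 3/16 = 199.875
  white rough-coated: 1066 × 3/16 = 199.875
  white smooth-coated: 1066 × 1/16 = 66.625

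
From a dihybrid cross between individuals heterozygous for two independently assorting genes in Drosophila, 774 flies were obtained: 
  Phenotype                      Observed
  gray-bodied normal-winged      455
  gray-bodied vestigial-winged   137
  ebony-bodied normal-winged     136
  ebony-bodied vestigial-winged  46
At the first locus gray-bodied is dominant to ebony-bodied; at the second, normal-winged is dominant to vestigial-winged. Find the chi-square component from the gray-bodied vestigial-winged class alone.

0.455

A dihybrid F₂ with independent assortment and complete dominance at both loci gives a 9:3:3:1 phenotypic ratio.
Expected counts for N = 774 under a 9:3:3:1 ratio (total parts = 16):
  gray-bodied normal-winged: 774 × 9/16 = 435.375
  gray-bodied vestigial-winged: 774 × 3/16 = 145.125
  ebony-bodied normal-winged: 774 × 3/16 = 145.125
  ebony-bodied vestigial-winged: 774 × 1/16 = 48.375
Contribution of gray-bodied vestigial-winged: (137 − 145.125)² / 145.125 = 0.4549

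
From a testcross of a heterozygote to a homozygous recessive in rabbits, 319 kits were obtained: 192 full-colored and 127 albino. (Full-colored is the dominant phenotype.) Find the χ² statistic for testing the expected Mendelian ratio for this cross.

13.245

A testcross of a heterozygote (Aa × aa) gives a 1:1 phenotypic ratio.
Under the 1:1 hypothesis (Σ ratio = 2, N = 319):
  full-colored: 319 × 1/2 = 159.5
  albino: 319 × 1/2 = 159.5
χ² = Σ (O − E)² / E
  full-colored: (192 − 159.5)² / 159.5 = 6.6223
  albino: (127 − 159.5)² / 159.5 = 6.6223
χ² = 6.6223 + 6.6223 = 13.2446 ≈ 13.245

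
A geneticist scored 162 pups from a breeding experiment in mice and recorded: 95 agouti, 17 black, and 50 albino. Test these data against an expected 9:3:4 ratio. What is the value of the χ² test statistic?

8.283

Total ratio parts = 16. Expected numbers out of 162:
  agouti: 162 × 9/16 = 91.125
  black: 162 × 3/16 = 30.375
  albino: 162 × 4/16 = 40.5
χ² = Σ (O − E)² / E
  agouti: (95 − 91.125)² / 91.125 = 0.1648
  black: (17 − 30.375)² / 30.375 = 5.8894
  albino: (50 − 40.5)² / 40.5 = 2.2284
χ² = 0.1648 + 5.8894 + 2.2284 = 8.2826 ≈ 8.283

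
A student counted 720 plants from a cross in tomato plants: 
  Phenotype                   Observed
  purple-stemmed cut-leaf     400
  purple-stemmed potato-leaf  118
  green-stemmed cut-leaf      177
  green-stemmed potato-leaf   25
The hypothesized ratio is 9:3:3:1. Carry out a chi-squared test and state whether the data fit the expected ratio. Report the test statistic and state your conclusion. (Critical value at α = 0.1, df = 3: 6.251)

Under the 9:3:3:1 hypothesis (Σ ratio = 16, N = 720):
  purple-stemmed cut-leaf: 720 × 9/16 = 405
  purple-stemmed potato-leaf: 720 × 3/16 = 135
  green-stemmed cut-leaf: 720 × 3/16 = 135
  green-stemmed potato-leaf: 720 × 1/16 = 45
χ² = Σ (O − E)² / E
  purple-stemmed cut-leaf: (400 − 405)² / 405 = 0.0617
  purple-stemmed potato-leaf: (118 − 135)² / 135 = 2.1407
  green-stemmed cut-leaf: (177 − 135)² / 135 = 13.0667
  green-stemmed potato-leaf: (25 − 45)² / 45 = 8.8889
χ² = 0.0617 + 2.1407 + 13.0667 + 8.8889 = 24.158
Degrees of freedom = 4 − 1 = 3; critical value at α = 0.1 is 6.251.
Since 24.158 > 6.251, we reject the null hypothesis — the data do not fit the 9:3:3:1 ratio.

24.158; not consistent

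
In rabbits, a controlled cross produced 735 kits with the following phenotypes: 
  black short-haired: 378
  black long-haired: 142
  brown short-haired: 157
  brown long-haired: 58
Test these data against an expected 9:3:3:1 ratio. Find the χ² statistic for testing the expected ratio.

9.004

The 9:3:3:1 ratio has 16 parts, so with N = 735 the expected counts are:
  black short-haired: 735 × 9/16 = 413.4375
  black long-haired: 735 × 3/16 = 137.8125
  brown short-haired: 735 × 3/16 = 137.8125
  brown long-haired: 735 × 1/16 = 45.9375
χ² = Σ (O − E)² / E
  black short-haired: (378 − 413.4375)² / 413.4375 = 3.0375
  black long-haired: (142 − 137.8125)² / 137.8125 = 0.1272
  brown short-haired: (157 − 137.8125)² / 137.8125 = 2.6715
  brown long-haired: (58 − 45.9375)² / 45.9375 = 3.1674
χ² = 3.0375 + 0.1272 + 2.6715 + 3.1674 = 9.0036 ≈ 9.004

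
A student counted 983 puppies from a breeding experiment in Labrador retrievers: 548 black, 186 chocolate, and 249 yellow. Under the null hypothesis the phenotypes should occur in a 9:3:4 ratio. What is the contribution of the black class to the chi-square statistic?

Under the 9:3:4 hypothesis (Σ ratio = 16, N = 983):
  black: 983 × 9/16 = 552.9375
  chocolate: 983 × 3/16 = 184.3125
  yellow: 983 × 4/16 = 245.75
Contribution of black: (548 − 552.9375)² / 552.9375 = 0.0441

0.044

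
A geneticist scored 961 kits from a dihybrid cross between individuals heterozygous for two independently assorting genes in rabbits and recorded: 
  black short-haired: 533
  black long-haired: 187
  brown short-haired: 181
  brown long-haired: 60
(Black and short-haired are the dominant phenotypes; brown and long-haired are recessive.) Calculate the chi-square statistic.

A dihybrid F₂ with independent assortment and complete dominance at both loci gives a 9:3:3:1 phenotypic ratio.
Expected counts for N = 961 under a 9:3:3:1 ratio (total parts = 16):
  black short-haired: 961 × 9/16 = 540.5625
  black long-haired: 961 × 3/16 = 180.1875
  brown short-haired: 961 × 3/16 = 180.1875
  brown long-haired: 961 × 1/16 = 60.0625
χ² = Σ (O − E)² / E
  black short-haired: (533 − 540.5625)² / 540.5625 = 0.1058
  black long-haired: (187 − 180.1875)² / 180.1875 = 0.2576
  brown short-haired: (181 − 180.1875)² / 180.1875 = 0.0037
  brown long-haired: (60 − 60.0625)² / 60.0625 = 0.0001
χ² = 0.1058 + 0.2576 + 0.0037 + 0.0001 = 0.3672 ≈ 0.367

0.367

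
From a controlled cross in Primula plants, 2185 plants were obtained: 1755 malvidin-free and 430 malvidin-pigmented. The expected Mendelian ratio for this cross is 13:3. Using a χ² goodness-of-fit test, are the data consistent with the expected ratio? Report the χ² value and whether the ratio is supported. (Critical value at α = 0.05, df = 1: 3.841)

Total ratio parts = 16. Expected numbers out of 2185:
  malvidin-free: 2185 × 13/16 = 1775.3125
  malvidin-pigmented: 2185 × 3/16 = 409.6875
χ² = Σ (O − E)² / E
  malvidin-free: (1755 − 1775.3125)² / 1775.3125 = 0.2324
  malvidin-pigmented: (430 − 409.6875)² / 409.6875 = 1.0071
χ² = 0.2324 + 1.0071 = 1.2395 ≈ 1.240
Degrees of freedom = 2 − 1 = 1; critical value at α = 0.05 is 3.841.
Since 1.240 < 3.841, we fail to reject the null hypothesis — the data are consistent with the 13:3 ratio.

1.240; consistent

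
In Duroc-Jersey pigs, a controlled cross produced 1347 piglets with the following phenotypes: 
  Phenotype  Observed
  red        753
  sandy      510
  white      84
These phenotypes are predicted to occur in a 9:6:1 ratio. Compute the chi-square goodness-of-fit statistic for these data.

0.076

Expected counts for N = 1347 under a 9:6:1 ratio (total parts = 16):
  red: 1347 × 9/16 = 757.6875
  sandy: 1347 × 6/16 = 505.125
  white: 1347 × 1/16 = 84.1875
χ² = Σ (O − E)² / E
  red: (753 − 757.6875)² / 757.6875 = 0.0290
  sandy: (510 − 505.125)² / 505.125 = 0.0470
  white: (84 − 84.1875)² / 84.1875 = 0.0004
χ² = 0.0290 + 0.0470 + 0.0004 = 0.0764 ≈ 0.076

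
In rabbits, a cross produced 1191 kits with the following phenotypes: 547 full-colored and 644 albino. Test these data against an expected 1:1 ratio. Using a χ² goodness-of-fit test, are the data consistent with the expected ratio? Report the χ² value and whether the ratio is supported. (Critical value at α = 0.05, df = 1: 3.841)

The 1:1 ratio has 2 parts, so with N = 1191 the expected counts are:
  full-colored: 1191 × 1/2 = 595.5
  albino: 1191 × 1/2 = 595.5
χ² = Σ (O − E)² / E
  full-colored: (547 − 595.5)² / 595.5 = 3.9500
  albino: (644 − 595.5)² / 595.5 = 3.9500
χ² = 3.9500 + 3.9500 = 7.900
Degrees of freedom = 2 − 1 = 1; critical value at α = 0.05 is 3.841.
Since 7.900 > 3.841, we reject the null hypothesis — the data do not fit the 1:1 ratio.

7.900; not consistent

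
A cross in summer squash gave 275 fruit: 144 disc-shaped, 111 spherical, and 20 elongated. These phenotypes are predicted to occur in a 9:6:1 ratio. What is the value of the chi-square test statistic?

1.800

The 9:6:1 ratio has 16 parts, so with N = 275 the expected counts are:
  disc-shaped: 275 × 9/16 = 154.6875
  spherical: 275 × 6/16 = 103.125
  elongated: 275 × 1/16 = 17.1875
χ² = Σ (O − E)² / E
  disc-shaped: (144 − 154.6875)² / 154.6875 = 0.7384
  spherical: (111 − 103.125)² / 103.125 = 0.6014
  elongated: (20 − 17.1875)² / 17.1875 = 0.4602
χ² = 0.7384 + 0.6014 + 0.4602 = 1.800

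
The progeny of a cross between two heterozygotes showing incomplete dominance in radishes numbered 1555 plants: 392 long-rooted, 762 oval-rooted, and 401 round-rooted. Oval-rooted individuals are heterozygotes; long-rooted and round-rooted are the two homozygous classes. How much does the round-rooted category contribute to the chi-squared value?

0.386

With incomplete dominance, a heterozygote × heterozygote cross gives a 1:2:1 phenotypic ratio.
Total ratio parts = 4. Expected numbers out of 1555:
  long-rooted: 1555 × 1/4 = 388.75
  oval-rooted: 1555 × 2/4 = 777.5
  round-rooted: 1555 × 1/4 = 388.75
Contribution of round-rooted: (401 − 388.75)² / 388.75 = 0.3860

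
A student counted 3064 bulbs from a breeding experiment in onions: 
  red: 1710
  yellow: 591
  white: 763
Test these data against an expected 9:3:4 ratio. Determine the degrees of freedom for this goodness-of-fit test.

2

A goodness-of-fit test with 3 phenotype classes has df = 3 − 1 = 2.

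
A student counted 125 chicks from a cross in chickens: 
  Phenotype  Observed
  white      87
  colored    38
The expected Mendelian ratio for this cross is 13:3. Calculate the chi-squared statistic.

Total ratio parts = 16. Expected numbers out of 125:
  white: 125 × 13/16 = 101.5625
  colored: 125 × 3/16 = 23.4375
χ² = Σ (O − E)² / E
  white: (87 − 101.5625)² / 101.5625 = 2.0880
  colored: (38 − 23.4375)² / 23.4375 = 9.0482
χ² = 2.0880 + 9.0482 = 11.1362 ≈ 11.136

11.136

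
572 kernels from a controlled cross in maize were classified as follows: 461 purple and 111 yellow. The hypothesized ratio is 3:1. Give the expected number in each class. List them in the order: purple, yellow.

429, 143

Expected counts for N = 572 under a 3:1 ratio (total parts = 4):
  purple: 572 × 3/4 = 429
  yellow: 572 × 1/4 = 143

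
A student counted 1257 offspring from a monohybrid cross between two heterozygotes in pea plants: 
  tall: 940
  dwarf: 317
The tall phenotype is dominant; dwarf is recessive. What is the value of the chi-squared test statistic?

0.032

For a monohybrid cross between heterozygotes with complete dominance, the expected phenotypic ratio is 3:1.
Expected counts for N = 1257 under a 3:1 ratio (total parts = 4):
  tall: 1257 × 3/4 = 942.75
  dwarf: 1257 × 1/4 = 314.25
χ² = Σ (O − E)² / E
  tall: (940 − 942.75)² / 942.75 = 0.0080
  dwarf: (317 − 314.25)² / 314.25 = 0.0241
χ² = 0.0080 + 0.0241 = 0.0321 ≈ 0.032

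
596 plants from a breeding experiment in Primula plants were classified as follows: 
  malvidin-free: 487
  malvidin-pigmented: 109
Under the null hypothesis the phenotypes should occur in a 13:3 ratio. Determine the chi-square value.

0.083

Total ratio parts = 16. Expected numbers out of 596:
  malvidin-free: 596 × 13/16 = 484.25
  malvidin-pigmented: 596 × 3/16 = 111.75
χ² = Σ (O − E)² / E
  malvidin-free: (487 − 484.25)² / 484.25 = 0.0156
  malvidin-pigmented: (109 − 111.75)² / 111.75 = 0.0677
χ² = 0.0156 + 0.0677 = 0.0833 ≈ 0.083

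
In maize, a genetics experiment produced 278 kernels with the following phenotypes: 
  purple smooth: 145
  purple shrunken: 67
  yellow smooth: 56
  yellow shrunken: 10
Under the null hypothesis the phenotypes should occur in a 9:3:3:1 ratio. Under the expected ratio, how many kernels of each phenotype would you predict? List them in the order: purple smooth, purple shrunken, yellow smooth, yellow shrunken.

Total ratio parts = 16. Expected numbers out of 278:
  purple smooth: 278 × 9/16 = 156.375
  purple shrunken: 278 × 3/16 = 52.125
  yellow smooth: 278 × 3/16 = 52.125
  yellow shrunken: 278 × 1/16 = 17.375

156.375, 52.125, 52.125, 17.375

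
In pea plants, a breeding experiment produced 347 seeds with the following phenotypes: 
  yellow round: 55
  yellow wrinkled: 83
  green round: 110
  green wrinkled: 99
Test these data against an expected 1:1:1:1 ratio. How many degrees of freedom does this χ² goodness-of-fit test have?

A goodness-of-fit test with 4 phenotype classes has df = 4 − 1 = 3.

3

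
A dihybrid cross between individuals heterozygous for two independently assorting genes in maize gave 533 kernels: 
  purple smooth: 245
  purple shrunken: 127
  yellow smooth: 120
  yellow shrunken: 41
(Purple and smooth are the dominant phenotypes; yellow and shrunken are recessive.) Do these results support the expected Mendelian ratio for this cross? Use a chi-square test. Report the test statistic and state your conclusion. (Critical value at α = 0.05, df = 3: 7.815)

A dihybrid F₂ with independent assortment and complete dominance at both loci gives a 9:3:3:1 phenotypic ratio.
The 9:3:3:1 ratio has 16 parts, so with N = 533 the expected counts are:
  purple smooth: 533 × 9/16 = 299.8125
  purple shrunken: 533 × 3/16 = 99.9375
  yellow smooth: 533 × 3/16 = 99.9375
  yellow shrunken: 533 × 1/16 = 33.3125
χ² = Σ (O − E)² / E
  purple smooth: (245 − 299.8125)² / 299.8125 = 10.0210
  purple shrunken: (127 − 99.9375)² / 99.9375 = 7.3284
  yellow smooth: (120 − 99.9375)² / 99.9375 = 4.0276
  yellow shrunken: (41 − 33.3125)² / 33.3125 = 1.7740
χ² = 10.0210 + 7.3284 + 4.0276 + 1.7740 = 23.151
Degrees of freedom = 4 − 1 = 3; critical value at α = 0.05 is 7.815.
Since 23.151 > 7.815, we reject the null hypothesis — the data do not fit the 9:3:3:1 ratio.

23.151; not consistent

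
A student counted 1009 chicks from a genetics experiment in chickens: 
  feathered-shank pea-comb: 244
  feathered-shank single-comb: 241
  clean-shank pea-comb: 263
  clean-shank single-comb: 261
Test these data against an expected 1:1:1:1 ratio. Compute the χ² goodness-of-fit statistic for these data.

Expected counts for N = 1009 under a 1:1:1:1 ratio (total parts = 4):
  feathered-shank pea-comb: 1009 × 1/4 = 252.25
  feathered-shank single-comb: 1009 × 1/4 = 252.25
  clean-shank pea-comb: 1009 × 1/4 = 252.25
  clean-shank single-comb: 1009 × 1/4 = 252.25
χ² = Σ (O − E)² / E
  feathered-shank pea-comb: (244 − 252.25)² / 252.25 = 0.2698
  feathered-shank single-comb: (241 − 252.25)² / 252.25 = 0.5017
  clean-shank pea-comb: (263 − 252.25)² / 252.25 = 0.4581
  clean-shank single-comb: (261 − 252.25)² / 252.25 = 0.3035
χ² = 0.2698 + 0.5017 + 0.4581 + 0.3035 = 1.5331 ≈ 1.533

1.533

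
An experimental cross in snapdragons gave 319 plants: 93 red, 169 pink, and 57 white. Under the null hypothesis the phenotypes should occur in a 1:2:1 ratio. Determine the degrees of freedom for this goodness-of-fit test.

2

A goodness-of-fit test with 3 phenotype classes has df = 3 − 1 = 2.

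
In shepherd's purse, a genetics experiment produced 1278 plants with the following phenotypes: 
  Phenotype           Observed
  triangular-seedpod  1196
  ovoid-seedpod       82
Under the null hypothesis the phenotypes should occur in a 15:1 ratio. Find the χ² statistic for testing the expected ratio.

Total ratio parts = 16. Expected numbers out of 1278:
  triangular-seedpod: 1278 × 15/16 = 1198.125
  ovoid-seedpod: 1278 × 1/16 = 79.875
χ² = Σ (O − E)² / E
  triangular-seedpod: (1196 − 1198.125)² / 1198.125 = 0.0038
  ovoid-seedpod: (82 − 79.875)² / 79.875 = 0.0565
χ² = 0.0038 + 0.0565 = 0.0603 ≈ 0.060

0.060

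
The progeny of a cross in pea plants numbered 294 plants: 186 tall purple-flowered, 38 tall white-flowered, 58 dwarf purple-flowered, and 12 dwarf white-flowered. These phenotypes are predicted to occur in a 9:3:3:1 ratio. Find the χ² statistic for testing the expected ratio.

Expected counts for N = 294 under a 9:3:3:1 ratio (total parts = 16):
  tall purple-flowered: 294 × 9/16 = 165.375
  tall white-flowered: 294 × 3/16 = 55.125
  dwarf purple-flowered: 294 × 3/16 = 55.125
  dwarf white-flowered: 294 × 1/16 = 18.375
χ² = Σ (O − E)² / E
  tall purple-flowered: (186 − 165.375)² / 165.375 = 2.5723
  tall white-flowered: (38 − 55.125)² / 55.125 = 5.3200
  dwarf purple-flowered: (58 − 55.125)² / 55.125 = 0.1499
  dwarf white-flowered: (12 − 18.375)² / 18.375 = 2.2117
χ² = 2.5723 + 5.3200 + 0.1499 + 2.2117 = 10.2539 ≈ 10.254

10.254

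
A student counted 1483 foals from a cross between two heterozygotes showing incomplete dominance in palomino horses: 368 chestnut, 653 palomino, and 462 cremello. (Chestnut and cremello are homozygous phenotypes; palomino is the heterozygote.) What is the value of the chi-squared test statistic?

33.042

With incomplete dominance, a heterozygote × heterozygote cross gives a 1:2:1 phenotypic ratio.
Total ratio parts = 4. Expected numbers out of 1483:
  chestnut: 1483 × 1/4 = 370.75
  palomino: 1483 × 2/4 = 741.5
  cremello: 1483 × 1/4 = 370.75
χ² = Σ (O − E)² / E
  chestnut: (368 − 370.75)² / 370.75 = 0.0204
  palomino: (653 − 741.5)² / 741.5 = 10.5627
  cremello: (462 − 370.75)² / 370.75 = 22.4587
χ² = 0.0204 + 10.5627 + 22.4587 = 33.0418 ≈ 33.042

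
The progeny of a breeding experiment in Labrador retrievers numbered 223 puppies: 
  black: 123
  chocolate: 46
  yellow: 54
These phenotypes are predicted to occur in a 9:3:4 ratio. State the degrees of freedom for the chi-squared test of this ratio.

A goodness-of-fit test with 3 phenotype classes has df = 3 − 1 = 2.

2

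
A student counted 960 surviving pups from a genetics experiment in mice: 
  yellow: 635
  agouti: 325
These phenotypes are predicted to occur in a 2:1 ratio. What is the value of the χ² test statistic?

0.117

Expected counts for N = 960 under a 2:1 ratio (total parts = 3):
  yellow: 960 × 2/3 = 640
  agouti: 960 × 1/3 = 320
χ² = Σ (O − E)² / E
  yellow: (635 − 640)² / 640 = 0.0391
  agouti: (325 − 320)² / 320 = 0.0781
χ² = 0.0391 + 0.0781 = 0.1172 ≈ 0.117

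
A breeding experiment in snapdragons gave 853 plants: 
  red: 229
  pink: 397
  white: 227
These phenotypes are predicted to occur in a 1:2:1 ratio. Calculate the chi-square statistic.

Expected counts for N = 853 under a 1:2:1 ratio (total parts = 4):
  red: 853 × 1/4 = 213.25
  pink: 853 × 2/4 = 426.5
  white: 853 × 1/4 = 213.25
χ² = Σ (O − E)² / E
  red: (229 − 213.25)² / 213.25 = 1.1632
  pink: (397 − 426.5)² / 426.5 = 2.0404
  white: (227 − 213.25)² / 213.25 = 0.8866
χ² = 1.1632 + 2.0404 + 0.8866 = 4.0902 ≈ 4.090

4.090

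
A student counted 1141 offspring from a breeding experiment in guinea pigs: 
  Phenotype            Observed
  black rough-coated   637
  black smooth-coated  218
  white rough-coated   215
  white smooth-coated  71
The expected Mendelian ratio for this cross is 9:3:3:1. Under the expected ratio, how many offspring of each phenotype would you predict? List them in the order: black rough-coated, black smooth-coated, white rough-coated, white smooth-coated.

Total ratio parts = 16. Expected numbers out of 1141:
  black rough-coated: 1141 × 9/16 = 641.8125
  black smooth-coated: 1141 × 3/16 = 213.9375
  white rough-coated: 1141 × 3/16 = 213.9375
  white smooth-coated: 1141 × 1/16 = 71.3125

641.8125, 213.9375, 213.9375, 71.3125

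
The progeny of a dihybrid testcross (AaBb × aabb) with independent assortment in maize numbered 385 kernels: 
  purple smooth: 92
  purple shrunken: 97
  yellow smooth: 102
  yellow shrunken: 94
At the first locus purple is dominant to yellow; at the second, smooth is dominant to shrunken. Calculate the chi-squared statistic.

A dihybrid testcross with independent assortment gives a 1:1:1:1 ratio.
Total ratio parts = 4. Expected numbers out of 385:
  purple smooth: 385 × 1/4 = 96.25
  purple shrunken: 385 × 1/4 = 96.25
  yellow smooth: 385 × 1/4 = 96.25
  yellow shrunken: 385 × 1/4 = 96.25
χ² = Σ (O − E)² / E
  purple smooth: (92 − 96.25)² / 96.25 = 0.1877
  purple shrunken: (97 − 96.25)² / 96.25 = 0.0058
  yellow smooth: (102 − 96.25)² / 96.25 = 0.3435
  yellow shrunken: (94 − 96.25)² / 96.25 = 0.0526
χ² = 0.1877 + 0.0058 + 0.3435 + 0.0526 = 0.5896 ≈ 0.590

0.590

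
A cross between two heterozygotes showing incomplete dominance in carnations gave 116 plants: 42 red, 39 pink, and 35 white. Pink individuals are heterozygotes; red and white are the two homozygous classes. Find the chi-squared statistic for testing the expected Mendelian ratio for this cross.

13.293

With incomplete dominance, a heterozygote × heterozygote cross gives a 1:2:1 phenotypic ratio.
The 1:2:1 ratio has 4 parts, so with N = 116 the expected counts are:
  red: 116 × 1/4 = 29
  pink: 116 × 2/4 = 58
  white: 116 × 1/4 = 29
χ² = Σ (O − E)² / E
  red: (42 − 29)² / 29 = 5.8276
  pink: (39 − 58)² / 58 = 6.2241
  white: (35 − 29)² / 29 = 1.2414
χ² = 5.8276 + 6.2241 + 1.2414 = 13.2931 ≈ 13.293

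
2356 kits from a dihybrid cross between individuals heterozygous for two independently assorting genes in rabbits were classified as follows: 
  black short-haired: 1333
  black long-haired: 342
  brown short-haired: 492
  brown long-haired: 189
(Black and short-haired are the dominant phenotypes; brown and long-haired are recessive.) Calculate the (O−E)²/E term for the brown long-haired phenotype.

11.837

A dihybrid F₂ with independent assortment and complete dominance at both loci gives a 9:3:3:1 phenotypic ratio.
The 9:3:3:1 ratio has 16 parts, so with N = 2356 the expected counts are:
  black short-haired: 2356 × 9/16 = 1325.25
  black long-haired: 2356 × 3/16 = 441.75
  brown short-haired: 2356 × 3/16 = 441.75
  brown long-haired: 2356 × 1/16 = 147.25
Contribution of brown long-haired: (189 − 147.25)² / 147.25 = 11.8374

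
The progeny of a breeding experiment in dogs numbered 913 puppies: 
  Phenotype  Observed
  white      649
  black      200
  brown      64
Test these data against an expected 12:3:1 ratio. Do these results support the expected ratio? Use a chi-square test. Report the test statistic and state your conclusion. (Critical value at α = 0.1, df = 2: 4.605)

7.559; not consistent

Under the 12:3:1 hypothesis (Σ ratio = 16, N = 913):
  white: 913 × 12/16 = 684.75
  black: 913 × 3/16 = 171.1875
  brown: 913 × 1/16 = 57.0625
χ² = Σ (O − E)² / E
  white: (649 − 684.75)² / 684.75 = 1.8665
  black: (200 − 171.1875)² / 171.1875 = 4.8494
  brown: (64 − 57.0625)² / 57.0625 = 0.8434
χ² = 1.8665 + 4.8494 + 0.8434 = 7.5593 ≈ 7.559
Degrees of freedom = 3 − 1 = 2; critical value at α = 0.1 is 4.605.
Since 7.559 > 4.605, we reject the null hypothesis — the data do not fit the 12:3:1 ratio.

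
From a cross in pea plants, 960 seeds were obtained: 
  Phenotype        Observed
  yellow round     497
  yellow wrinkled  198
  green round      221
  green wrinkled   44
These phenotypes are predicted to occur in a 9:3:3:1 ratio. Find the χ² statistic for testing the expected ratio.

18.830

Under the 9:3:3:1 hypothesis (Σ ratio = 16, N = 960):
  yellow round: 960 × 9/16 = 540
  yellow wrinkled: 960 × 3/16 = 180
  green round: 960 × 3/16 = 180
  green wrinkled: 960 × 1/16 = 60
χ² = Σ (O − E)² / E
  yellow round: (497 − 540)² / 540 = 3.4241
  yellow wrinkled: (198 − 180)² / 180 = 1.8000
  green round: (221 − 180)² / 180 = 9.3389
  green wrinkled: (44 − 60)² / 60 = 4.2667
χ² = 3.4241 + 1.8000 + 9.3389 + 4.2667 = 18.8297 ≈ 18.830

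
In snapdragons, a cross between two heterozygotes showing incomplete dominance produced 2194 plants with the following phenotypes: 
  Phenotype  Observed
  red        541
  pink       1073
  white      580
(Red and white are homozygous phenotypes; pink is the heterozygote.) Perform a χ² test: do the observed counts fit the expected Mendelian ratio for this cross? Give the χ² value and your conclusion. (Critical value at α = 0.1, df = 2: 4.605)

2.437; consistent

With incomplete dominance, a heterozygote × heterozygote cross gives a 1:2:1 phenotypic ratio.
The 1:2:1 ratio has 4 parts, so with N = 2194 the expected counts are:
  red: 2194 × 1/4 = 548.5
  pink: 2194 × 2/4 = 1097
  white: 2194 × 1/4 = 548.5
χ² = Σ (O − E)² / E
  red: (541 − 548.5)² / 548.5 = 0.1026
  pink: (1073 − 1097)² / 1097 = 0.5251
  white: (580 − 548.5)² / 548.5 = 1.8090
χ² = 0.1026 + 0.5251 + 1.8090 = 2.4367 ≈ 2.437
Degrees of freedom = 3 − 1 = 2; critical value at α = 0.1 is 4.605.
Since 2.437 < 4.605, we fail to reject the null hypothesis — the data are consistent with the 1:2:1 ratio.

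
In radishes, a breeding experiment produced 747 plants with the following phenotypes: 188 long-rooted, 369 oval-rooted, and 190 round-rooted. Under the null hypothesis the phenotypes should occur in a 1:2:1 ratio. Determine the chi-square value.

Expected counts for N = 747 under a 1:2:1 ratio (total parts = 4):
  long-rooted: 747 × 1/4 = 186.75
  oval-rooted: 747 × 2/4 = 373.5
  round-rooted: 747 × 1/4 = 186.75
χ² = Σ (O − E)² / E
  long-rooted: (188 − 186.75)² / 186.75 = 0.0084
  oval-rooted: (369 − 373.5)² / 373.5 = 0.0542
  round-rooted: (190 − 186.75)² / 186.75 = 0.0566
χ² = 0.0084 + 0.0542 + 0.0566 = 0.1192 ≈ 0.119

0.119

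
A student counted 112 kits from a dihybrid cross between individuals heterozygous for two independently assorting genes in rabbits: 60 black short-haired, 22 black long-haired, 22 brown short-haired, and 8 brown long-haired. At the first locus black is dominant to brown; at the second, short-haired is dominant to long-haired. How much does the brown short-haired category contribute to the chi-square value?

A dihybrid F₂ with independent assortment and complete dominance at both loci gives a 9:3:3:1 phenotypic ratio.
Total ratio parts = 16. Expected numbers out of 112:
  black short-haired: 112 × 9/16 = 63
  black long-haired: 112 × 3/16 = 21
  brown short-haired: 112 × 3/16 = 21
  brown long-haired: 112 × 1/16 = 7
Contribution of brown short-haired: (22 − 21)² / 21 = 0.0476

0.048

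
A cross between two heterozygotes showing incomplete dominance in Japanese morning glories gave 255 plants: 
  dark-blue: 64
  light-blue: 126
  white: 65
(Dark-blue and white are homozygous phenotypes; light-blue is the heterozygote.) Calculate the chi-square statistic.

0.043

With incomplete dominance, a heterozygote × heterozygote cross gives a 1:2:1 phenotypic ratio.
Expected counts for N = 255 under a 1:2:1 ratio (total parts = 4):
  dark-blue: 255 × 1/4 = 63.75
  light-blue: 255 × 2/4 = 127.5
  white: 255 × 1/4 = 63.75
χ² = Σ (O − E)² / E
  dark-blue: (64 − 63.75)² / 63.75 = 0.0010
  light-blue: (126 − 127.5)² / 127.5 = 0.0176
  white: (65 − 63.75)² / 63.75 = 0.0245
χ² = 0.0010 + 0.0176 + 0.0245 = 0.0431 ≈ 0.043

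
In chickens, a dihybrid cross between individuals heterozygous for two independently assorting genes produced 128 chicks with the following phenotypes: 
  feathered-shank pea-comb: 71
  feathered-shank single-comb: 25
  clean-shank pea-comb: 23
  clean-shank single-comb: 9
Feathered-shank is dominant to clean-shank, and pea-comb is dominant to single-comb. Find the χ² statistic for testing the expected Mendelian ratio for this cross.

0.222

A dihybrid F₂ with independent assortment and complete dominance at both loci gives a 9:3:3:1 phenotypic ratio.
Expected counts for N = 128 under a 9:3:3:1 ratio (total parts = 16):
  feathered-shank pea-comb: 128 × 9/16 = 72
  feathered-shank single-comb: 128 × 3/16 = 24
  clean-shank pea-comb: 128 × 3/16 = 24
  clean-shank single-comb: 128 × 1/16 = 8
χ² = Σ (O − E)² / E
  feathered-shank pea-comb: (71 − 72)² / 72 = 0.0139
  feathered-shank single-comb: (25 − 24)² / 24 = 0.0417
  clean-shank pea-comb: (23 − 24)² / 24 = 0.0417
  clean-shank single-comb: (9 − 8)² / 8 = 0.1250
χ² = 0.0139 + 0.0417 + 0.0417 + 0.1250 = 0.2223 ≈ 0.222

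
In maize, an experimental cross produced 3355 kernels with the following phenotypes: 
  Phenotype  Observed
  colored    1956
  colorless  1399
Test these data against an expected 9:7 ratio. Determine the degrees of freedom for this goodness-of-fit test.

A goodness-of-fit test with 2 phenotype classes has df = 2 − 1 = 1.

1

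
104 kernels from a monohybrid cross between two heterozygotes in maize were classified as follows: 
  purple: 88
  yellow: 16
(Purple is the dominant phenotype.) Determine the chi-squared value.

For a monohybrid cross between heterozygotes with complete dominance, the expected phenotypic ratio is 3:1.
Expected counts for N = 104 under a 3:1 ratio (total parts = 4):
  purple: 104 × 3/4 = 78
  yellow: 104 × 1/4 = 26
χ² = Σ (O − E)² / E
  purple: (88 − 78)² / 78 = 1.2821
  yellow: (16 − 26)² / 26 = 3.8462
χ² = 1.2821 + 3.8462 = 5.1283 ≈ 5.128

5.128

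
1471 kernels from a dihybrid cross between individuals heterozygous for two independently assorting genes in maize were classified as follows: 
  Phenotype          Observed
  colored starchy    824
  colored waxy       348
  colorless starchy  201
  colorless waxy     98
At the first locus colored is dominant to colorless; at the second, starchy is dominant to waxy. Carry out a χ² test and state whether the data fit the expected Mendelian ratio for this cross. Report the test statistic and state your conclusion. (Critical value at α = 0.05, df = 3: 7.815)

A dihybrid F₂ with independent assortment and complete dominance at both loci gives a 9:3:3:1 phenotypic ratio.
The 9:3:3:1 ratio has 16 parts, so with N = 1471 the expected counts are:
  colored starchy: 1471 × 9/16 = 827.4375
  colored waxy: 1471 × 3/16 = 275.8125
  colorless starchy: 1471 × 3/16 = 275.8125
  colorless waxy: 1471 × 1/16 = 91.9375
χ² = Σ (O − E)² / E
  colored starchy: (824 − 827.4375)² / 827.4375 = 0.0143
  colored waxy: (348 − 275.8125)² / 275.8125 = 18.8934
  colorless starchy: (201 − 275.8125)² / 275.8125 = 20.2924
  colorless waxy: (98 − 91.9375)² / 91.9375 = 0.3998
χ² = 0.0143 + 18.8934 + 20.2924 + 0.3998 = 39.5999 ≈ 39.600
Degrees of freedom = 4 − 1 = 3; critical value at α = 0.05 is 7.815.
Since 39.600 > 7.815, we reject the null hypothesis — the data do not fit the 9:3:3:1 ratio.

39.600; not consistent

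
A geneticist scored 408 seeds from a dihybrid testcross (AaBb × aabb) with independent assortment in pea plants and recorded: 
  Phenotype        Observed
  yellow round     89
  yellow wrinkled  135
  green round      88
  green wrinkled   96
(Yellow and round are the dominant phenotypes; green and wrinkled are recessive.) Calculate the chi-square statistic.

A dihybrid testcross with independent assortment gives a 1:1:1:1 ratio.
Under the 1:1:1:1 hypothesis (Σ ratio = 4, N = 408):
  yellow round: 408 × 1/4 = 102
  yellow wrinkled: 408 × 1/4 = 102
  green round: 408 × 1/4 = 102
  green wrinkled: 408 × 1/4 = 102
χ² = Σ (O − E)² / E
  yellow round: (89 − 102)² / 102 = 1.6569
  yellow wrinkled: (135 − 102)² / 102 = 10.6765
  green round: (88 − 102)² / 102 = 1.9216
  green wrinkled: (96 − 102)² / 102 = 0.3529
χ² = 1.6569 + 10.6765 + 1.9216 + 0.3529 = 14.6079 ≈ 14.608

14.608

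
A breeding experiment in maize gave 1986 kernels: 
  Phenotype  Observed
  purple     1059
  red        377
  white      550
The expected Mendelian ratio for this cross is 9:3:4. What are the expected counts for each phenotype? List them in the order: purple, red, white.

1117.125, 372.375, 496.5

Expected counts for N = 1986 under a 9:3:4 ratio (total parts = 16):
  purple: 1986 × 9/16 = 1117.125
  red: 1986 × 3/16 = 372.375
  white: 1986 × 4/16 = 496.5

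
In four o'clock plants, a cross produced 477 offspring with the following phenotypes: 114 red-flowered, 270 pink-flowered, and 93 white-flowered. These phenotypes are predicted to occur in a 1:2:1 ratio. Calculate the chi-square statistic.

10.170

The 1:2:1 ratio has 4 parts, so with N = 477 the expected counts are:
  red-flowered: 477 × 1/4 = 119.25
  pink-flowered: 477 × 2/4 = 238.5
  white-flowered: 477 × 1/4 = 119.25
χ² = Σ (O − E)² / E
  red-flowered: (114 − 119.25)² / 119.25 = 0.2311
  pink-flowered: (270 − 238.5)² / 238.5 = 4.1604
  white-flowered: (93 − 119.25)² / 119.25 = 5.7783
χ² = 0.2311 + 4.1604 + 5.7783 = 10.1698 ≈ 10.170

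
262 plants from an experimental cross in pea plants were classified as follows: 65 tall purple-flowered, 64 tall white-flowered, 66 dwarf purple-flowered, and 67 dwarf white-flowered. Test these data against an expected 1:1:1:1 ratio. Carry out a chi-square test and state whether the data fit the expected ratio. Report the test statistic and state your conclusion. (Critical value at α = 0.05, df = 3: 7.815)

0.076; consistent

The 1:1:1:1 ratio has 4 parts, so with N = 262 the expected counts are:
  tall purple-flowered: 262 × 1/4 = 65.5
  tall white-flowered: 262 × 1/4 = 65.5
  dwarf purple-flowered: 262 × 1/4 = 65.5
  dwarf white-flowered: 262 × 1/4 = 65.5
χ² = Σ (O − E)² / E
  tall purple-flowered: (65 − 65.5)² / 65.5 = 0.0038
  tall white-flowered: (64 − 65.5)² / 65.5 = 0.0344
  dwarf purple-flowered: (66 − 65.5)² / 65.5 = 0.0038
  dwarf white-flowered: (67 − 65.5)² / 65.5 = 0.0344
χ² = 0.0038 + 0.0344 + 0.0038 + 0.0344 = 0.0764 ≈ 0.076
Degrees of freedom = 4 − 1 = 3; critical value at α = 0.05 is 7.815.
Since 0.076 < 7.815, we fail to reject the null hypothesis — the data are consistent with the 1:1:1:1 ratio.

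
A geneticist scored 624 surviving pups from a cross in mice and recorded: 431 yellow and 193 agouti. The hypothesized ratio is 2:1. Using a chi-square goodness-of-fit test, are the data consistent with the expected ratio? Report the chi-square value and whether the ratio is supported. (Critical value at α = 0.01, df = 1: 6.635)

Under the 2:1 hypothesis (Σ ratio = 3, N = 624):
  yellow: 624 × 2/3 = 416
  agouti: 624 × 1/3 = 208
χ² = Σ (O − E)² / E
  yellow: (431 − 416)² / 416 = 0.5409
  agouti: (193 − 208)² / 208 = 1.0817
χ² = 0.5409 + 1.0817 = 1.6226 ≈ 1.623
Degrees of freedom = 2 − 1 = 1; critical value at α = 0.01 is 6.635.
Since 1.623 < 6.635, we fail to reject the null hypothesis — the data are consistent with the 2:1 ratio.

1.623; consistent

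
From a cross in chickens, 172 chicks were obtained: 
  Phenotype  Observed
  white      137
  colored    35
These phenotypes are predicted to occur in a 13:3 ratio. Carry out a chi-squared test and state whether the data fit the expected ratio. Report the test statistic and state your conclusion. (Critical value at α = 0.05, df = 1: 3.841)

Total ratio parts = 16. Expected numbers out of 172:
  white: 172 × 13/16 = 139.75
  colored: 172 × 3/16 = 32.25
χ² = Σ (O − E)² / E
  white: (137 − 139.75)² / 139.75 = 0.0541
  colored: (35 − 32.25)² / 32.25 = 0.2345
χ² = 0.0541 + 0.2345 = 0.2886 ≈ 0.289
Degrees of freedom = 2 − 1 = 1; critical value at α = 0.05 is 3.841.
Since 0.289 < 3.841, we fail to reject the null hypothesis — the data are consistent with the 13:3 ratio.

0.289; consistent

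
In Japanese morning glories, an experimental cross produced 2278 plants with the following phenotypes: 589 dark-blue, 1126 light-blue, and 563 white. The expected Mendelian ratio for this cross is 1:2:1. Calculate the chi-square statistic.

0.890

Expected counts for N = 2278 under a 1:2:1 ratio (total parts = 4):
  dark-blue: 2278 × 1/4 = 569.5
  light-blue: 2278 × 2/4 = 1139
  white: 2278 × 1/4 = 569.5
χ² = Σ (O − E)² / E
  dark-blue: (589 − 569.5)² / 569.5 = 0.6677
  light-blue: (1126 − 1139)² / 1139 = 0.1484
  white: (563 − 569.5)² / 569.5 = 0.0742
χ² = 0.6677 + 0.1484 + 0.0742 = 0.8903 ≈ 0.890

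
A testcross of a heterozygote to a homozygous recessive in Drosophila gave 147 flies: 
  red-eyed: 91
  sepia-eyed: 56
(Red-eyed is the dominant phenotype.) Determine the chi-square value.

8.333

A testcross of a heterozygote (Aa × aa) gives a 1:1 phenotypic ratio.
Total ratio parts = 2. Expected numbers out of 147:
  red-eyed: 147 × 1/2 = 73.5
  sepia-eyed: 147 × 1/2 = 73.5
χ² = Σ (O − E)² / E
  red-eyed: (91 − 73.5)² / 73.5 = 4.1667
  sepia-eyed: (56 − 73.5)² / 73.5 = 4.1667
χ² = 4.1667 + 4.1667 = 8.3334 ≈ 8.333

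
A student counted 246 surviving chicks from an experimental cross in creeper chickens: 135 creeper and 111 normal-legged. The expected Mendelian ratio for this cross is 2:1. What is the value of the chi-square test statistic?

Expected counts for N = 246 under a 2:1 ratio (total parts = 3):
  creeper: 246 × 2/3 = 164
  normal-legged: 246 × 1/3 = 82
χ² = Σ (O − E)² / E
  creeper: (135 − 164)² / 164 = 5.1280
  normal-legged: (111 − 82)² / 82 = 10.2561
χ² = 5.1280 + 10.2561 = 15.3841 ≈ 15.384

15.384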